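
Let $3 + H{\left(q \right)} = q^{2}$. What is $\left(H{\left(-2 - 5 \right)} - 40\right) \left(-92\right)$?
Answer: $-552$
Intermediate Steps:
$H{\left(q \right)} = -3 + q^{2}$
$\left(H{\left(-2 - 5 \right)} - 40\right) \left(-92\right) = \left(\left(-3 + \left(-2 - 5\right)^{2}\right) - 40\right) \left(-92\right) = \left(\left(-3 + \left(-7\right)^{2}\right) - 40\right) \left(-92\right) = \left(\left(-3 + 49\right) - 40\right) \left(-92\right) = \left(46 - 40\right) \left(-92\right) = 6 \left(-92\right) = -552$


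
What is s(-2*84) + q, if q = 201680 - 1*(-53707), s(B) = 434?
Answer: 255821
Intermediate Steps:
q = 255387 (q = 201680 + 53707 = 255387)
s(-2*84) + q = 434 + 255387 = 255821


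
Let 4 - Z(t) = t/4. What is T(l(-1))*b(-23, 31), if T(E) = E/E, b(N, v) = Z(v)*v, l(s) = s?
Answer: -465/4 ≈ -116.25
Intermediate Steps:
Z(t) = 4 - t/4
b(N, v) = v*(4 - v/4) (b(N, v) = (4 - v/4)*v = v*(4 - v/4))
T(E) = 1
T(l(-1))*b(-23, 31) = 1*((¼)*31*(16 - 1*31)) = 1*((¼)*31*(16 - 31)) = 1*((¼)*31*(-15)) = 1*(-465/4) = -465/4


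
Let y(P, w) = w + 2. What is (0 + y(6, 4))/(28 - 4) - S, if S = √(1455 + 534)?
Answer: ¼ - 3*√221 ≈ -44.348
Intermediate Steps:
y(P, w) = 2 + w
S = 3*√221 (S = √1989 = 3*√221 ≈ 44.598)
(0 + y(6, 4))/(28 - 4) - S = (0 + (2 + 4))/(28 - 4) - 3*√221 = (0 + 6)/24 - 3*√221 = (1/24)*6 - 3*√221 = ¼ - 3*√221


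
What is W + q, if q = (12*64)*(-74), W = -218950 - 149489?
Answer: -425271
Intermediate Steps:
W = -368439
q = -56832 (q = 768*(-74) = -56832)
W + q = -368439 - 56832 = -425271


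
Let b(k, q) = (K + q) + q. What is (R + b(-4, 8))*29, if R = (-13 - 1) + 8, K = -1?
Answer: 261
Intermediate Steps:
b(k, q) = -1 + 2*q (b(k, q) = (-1 + q) + q = -1 + 2*q)
R = -6 (R = -14 + 8 = -6)
(R + b(-4, 8))*29 = (-6 + (-1 + 2*8))*29 = (-6 + (-1 + 16))*29 = (-6 + 15)*29 = 9*29 = 261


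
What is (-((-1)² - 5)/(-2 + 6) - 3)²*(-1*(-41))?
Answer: 164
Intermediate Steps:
(-((-1)² - 5)/(-2 + 6) - 3)²*(-1*(-41)) = (-(1 - 5)/4 - 3)²*41 = (-(-4)/4 - 3)²*41 = (-1*(-1) - 3)²*41 = (1 - 3)²*41 = (-2)²*41 = 4*41 = 164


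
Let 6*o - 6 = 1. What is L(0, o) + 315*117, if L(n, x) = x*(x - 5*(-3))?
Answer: 1327459/36 ≈ 36874.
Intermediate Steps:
o = 7/6 (o = 1 + (1/6)*1 = 1 + 1/6 = 7/6 ≈ 1.1667)
L(n, x) = x*(15 + x) (L(n, x) = x*(x + 15) = x*(15 + x))
L(0, o) + 315*117 = 7*(15 + 7/6)/6 + 315*117 = (7/6)*(97/6) + 36855 = 679/36 + 36855 = 1327459/36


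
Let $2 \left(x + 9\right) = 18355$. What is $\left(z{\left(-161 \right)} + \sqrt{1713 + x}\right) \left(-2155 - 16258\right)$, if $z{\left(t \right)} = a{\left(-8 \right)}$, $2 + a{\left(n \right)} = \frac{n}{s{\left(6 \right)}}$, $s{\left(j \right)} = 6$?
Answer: $\frac{184130}{3} - \frac{18413 \sqrt{43526}}{2} \approx -1.8594 \cdot 10^{6}$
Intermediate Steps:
$x = \frac{18337}{2}$ ($x = -9 + \frac{1}{2} \cdot 18355 = -9 + \frac{18355}{2} = \frac{18337}{2} \approx 9168.5$)
$a{\left(n \right)} = -2 + \frac{n}{6}$
$z{\left(t \right)} = - \frac{10}{3}$ ($z{\left(t \right)} = -2 + \frac{1}{6} \left(-8\right) = -2 - \frac{4}{3} = - \frac{10}{3}$)
$\left(z{\left(-161 \right)} + \sqrt{1713 + x}\right) \left(-2155 - 16258\right) = \left(- \frac{10}{3} + \sqrt{1713 + \frac{18337}{2}}\right) \left(-2155 - 16258\right) = \left(- \frac{10}{3} + \sqrt{\frac{21763}{2}}\right) \left(-18413\right) = \left(- \frac{10}{3} + \frac{\sqrt{43526}}{2}\right) \left(-18413\right) = \frac{184130}{3} - \frac{18413 \sqrt{43526}}{2}$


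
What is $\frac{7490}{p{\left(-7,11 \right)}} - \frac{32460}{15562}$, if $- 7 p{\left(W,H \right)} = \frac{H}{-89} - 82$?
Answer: $\frac{36189621800}{56871329} \approx 636.34$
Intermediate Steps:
$p{\left(W,H \right)} = \frac{82}{7} + \frac{H}{623}$ ($p{\left(W,H \right)} = - \frac{\frac{H}{-89} - 82}{7} = - \frac{- \frac{H}{89} - 82}{7} = - \frac{-82 - \frac{H}{89}}{7} = \frac{82}{7} + \frac{H}{623}$)
$\frac{7490}{p{\left(-7,11 \right)}} - \frac{32460}{15562} = \frac{7490}{\frac{82}{7} + \frac{1}{623} \cdot 11} - \frac{32460}{15562} = \frac{7490}{\frac{82}{7} + \frac{11}{623}} - \frac{16230}{7781} = \frac{7490}{\frac{7309}{623}} - \frac{16230}{7781} = 7490 \cdot \frac{623}{7309} - \frac{16230}{7781} = \frac{4666270}{7309} - \frac{16230}{7781} = \frac{36189621800}{56871329}$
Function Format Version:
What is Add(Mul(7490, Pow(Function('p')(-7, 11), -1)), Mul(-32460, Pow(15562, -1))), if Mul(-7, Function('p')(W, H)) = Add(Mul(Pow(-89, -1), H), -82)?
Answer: Rational(36189621800, 56871329) ≈ 636.34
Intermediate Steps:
Function('p')(W, H) = Add(Rational(82, 7), Mul(Rational(1, 623), H)) (Function('p')(W, H) = Mul(Rational(-1, 7), Add(Mul(Pow(-89, -1), H), -82)) = Mul(Rational(-1, 7), Add(Mul(Rational(-1, 89), H), -82)) = Mul(Rational(-1, 7), Add(-82, Mul(Rational(-1, 89), H))) = Add(Rational(82, 7), Mul(Rational(1, 623), H)))
Add(Mul(7490, Pow(Function('p')(-7, 11), -1)), Mul(-32460, Pow(15562, -1))) = Add(Mul(7490, Pow(Add(Rational(82, 7), Mul(Rational(1, 623), 11)), -1)), Mul(-32460, Pow(15562, -1))) = Add(Mul(7490, Pow(Add(Rational(82, 7), Rational(11, 623)), -1)), Mul(-32460, Rational(1, 15562))) = Add(Mul(7490, Pow(Rational(7309, 623), -1)), Rational(-16230, 7781)) = Add(Mul(7490, Rational(623, 7309)), Rational(-16230, 7781)) = Add(Rational(4666270, 7309), Rational(-16230, 7781)) = Rational(36189621800, 56871329)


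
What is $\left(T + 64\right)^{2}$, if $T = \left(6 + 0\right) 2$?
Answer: $5776$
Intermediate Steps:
$T = 12$ ($T = 6 \cdot 2 = 12$)
$\left(T + 64\right)^{2} = \left(12 + 64\right)^{2} = 76^{2} = 5776$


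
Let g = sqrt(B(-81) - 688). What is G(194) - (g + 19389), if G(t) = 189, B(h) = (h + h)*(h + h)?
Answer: -19200 - 2*sqrt(6389) ≈ -19360.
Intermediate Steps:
B(h) = 4*h**2 (B(h) = (2*h)*(2*h) = 4*h**2)
g = 2*sqrt(6389) (g = sqrt(4*(-81)**2 - 688) = sqrt(4*6561 - 688) = sqrt(26244 - 688) = sqrt(25556) = 2*sqrt(6389) ≈ 159.86)
G(194) - (g + 19389) = 189 - (2*sqrt(6389) + 19389) = 189 - (19389 + 2*sqrt(6389)) = 189 + (-19389 - 2*sqrt(6389)) = -19200 - 2*sqrt(6389)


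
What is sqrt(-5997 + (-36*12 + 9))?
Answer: 2*I*sqrt(1605) ≈ 80.125*I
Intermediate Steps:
sqrt(-5997 + (-36*12 + 9)) = sqrt(-5997 + (-432 + 9)) = sqrt(-5997 - 423) = sqrt(-6420) = 2*I*sqrt(1605)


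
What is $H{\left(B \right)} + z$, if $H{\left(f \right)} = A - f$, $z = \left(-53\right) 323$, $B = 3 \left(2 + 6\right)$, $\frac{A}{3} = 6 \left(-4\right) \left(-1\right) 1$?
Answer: $-17071$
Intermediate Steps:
$A = 72$ ($A = 3 \cdot 6 \left(-4\right) \left(-1\right) 1 = 3 \left(-24\right) \left(-1\right) 1 = 3 \cdot 24 \cdot 1 = 3 \cdot 24 = 72$)
$B = 24$ ($B = 3 \cdot 8 = 24$)
$z = -17119$
$H{\left(f \right)} = 72 - f$
$H{\left(B \right)} + z = \left(72 - 24\right) - 17119 = 48 - 17119 = -17071$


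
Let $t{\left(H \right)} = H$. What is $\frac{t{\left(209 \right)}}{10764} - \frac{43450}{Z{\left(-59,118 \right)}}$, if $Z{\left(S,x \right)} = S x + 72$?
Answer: $\frac{3608737}{570492} \approx 6.3257$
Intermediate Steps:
$Z{\left(S,x \right)} = 72 + S x$
$\frac{t{\left(209 \right)}}{10764} - \frac{43450}{Z{\left(-59,118 \right)}} = \frac{209}{10764} - \frac{43450}{72 - 6962} = 209 \cdot \frac{1}{10764} - \frac{43450}{72 - 6962} = \frac{209}{10764} - \frac{43450}{-6890} = \frac{209}{10764} - - \frac{4345}{689} = \frac{209}{10764} + \frac{4345}{689} = \frac{3608737}{570492}$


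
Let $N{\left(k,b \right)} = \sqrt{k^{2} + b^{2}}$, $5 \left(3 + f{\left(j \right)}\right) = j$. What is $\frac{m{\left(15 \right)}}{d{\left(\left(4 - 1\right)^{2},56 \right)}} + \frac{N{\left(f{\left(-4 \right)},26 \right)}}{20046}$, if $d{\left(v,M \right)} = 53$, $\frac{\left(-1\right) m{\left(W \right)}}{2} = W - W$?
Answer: $\frac{\sqrt{17261}}{100230} \approx 0.0013108$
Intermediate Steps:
$f{\left(j \right)} = -3 + \frac{j}{5}$
$N{\left(k,b \right)} = \sqrt{b^{2} + k^{2}}$
$m{\left(W \right)} = 0$ ($m{\left(W \right)} = - 2 \left(W - W\right) = \left(-2\right) 0 = 0$)
$\frac{m{\left(15 \right)}}{d{\left(\left(4 - 1\right)^{2},56 \right)}} + \frac{N{\left(f{\left(-4 \right)},26 \right)}}{20046} = \frac{0}{53} + \frac{\sqrt{26^{2} + \left(-3 + \frac{1}{5} \left(-4\right)\right)^{2}}}{20046} = 0 \cdot \frac{1}{53} + \sqrt{676 + \left(-3 - \frac{4}{5}\right)^{2}} \cdot \frac{1}{20046} = 0 + \sqrt{676 + \left(- \frac{19}{5}\right)^{2}} \cdot \frac{1}{20046} = 0 + \sqrt{676 + \frac{361}{25}} \cdot \frac{1}{20046} = 0 + \sqrt{\frac{17261}{25}} \cdot \frac{1}{20046} = 0 + \frac{\sqrt{17261}}{5} \cdot \frac{1}{20046} = 0 + \frac{\sqrt{17261}}{100230} = \frac{\sqrt{17261}}{100230}$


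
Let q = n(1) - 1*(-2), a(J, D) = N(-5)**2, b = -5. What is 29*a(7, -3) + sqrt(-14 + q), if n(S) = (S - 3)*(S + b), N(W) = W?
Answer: 725 + 2*I ≈ 725.0 + 2.0*I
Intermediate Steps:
n(S) = (-5 + S)*(-3 + S) (n(S) = (S - 3)*(S - 5) = (-3 + S)*(-5 + S) = (-5 + S)*(-3 + S))
a(J, D) = 25 (a(J, D) = (-5)**2 = 25)
q = 10 (q = (15 + 1**2 - 8*1) - 1*(-2) = (15 + 1 - 8) + 2 = 8 + 2 = 10)
29*a(7, -3) + sqrt(-14 + q) = 29*25 + sqrt(-14 + 10) = 725 + sqrt(-4) = 725 + 2*I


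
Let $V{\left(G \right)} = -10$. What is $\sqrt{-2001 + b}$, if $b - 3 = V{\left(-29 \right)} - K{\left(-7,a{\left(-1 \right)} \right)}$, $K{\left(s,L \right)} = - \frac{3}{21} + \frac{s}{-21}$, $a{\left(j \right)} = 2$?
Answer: $\frac{2 i \sqrt{221403}}{21} \approx 44.813 i$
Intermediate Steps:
$K{\left(s,L \right)} = - \frac{1}{7} - \frac{s}{21}$ ($K{\left(s,L \right)} = \left(-3\right) \frac{1}{21} + s \left(- \frac{1}{21}\right) = - \frac{1}{7} - \frac{s}{21}$)
$b = - \frac{151}{21}$ ($b = 3 - \left(\frac{69}{7} + \frac{1}{3}\right) = 3 - \frac{214}{21} = - \frac{151}{21} \approx -7.1905$)
$\sqrt{-2001 + b} = \sqrt{-2001 - \frac{151}{21}} = \sqrt{- \frac{42172}{21}} = \frac{2 i \sqrt{221403}}{21}$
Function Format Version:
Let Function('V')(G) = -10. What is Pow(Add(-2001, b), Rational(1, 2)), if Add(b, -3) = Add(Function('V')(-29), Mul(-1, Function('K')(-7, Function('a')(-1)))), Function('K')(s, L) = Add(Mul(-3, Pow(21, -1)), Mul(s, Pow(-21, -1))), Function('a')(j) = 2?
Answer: Mul(Rational(2, 21), I, Pow(221403, Rational(1, 2))) ≈ Mul(44.813, I)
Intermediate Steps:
Function('K')(s, L) = Add(Rational(-1, 7), Mul(Rational(-1, 21), s)) (Function('K')(s, L) = Add(Mul(-3, Rational(1, 21)), Mul(s, Rational(-1, 21))) = Add(Rational(-1, 7), Mul(Rational(-1, 21), s)))
b = Rational(-151, 21) (b = Add(3, Add(-10, Mul(-1, Add(Rational(-1, 7), Mul(Rational(-1, 21), -7))))) = Add(3, Add(-10, Mul(-1, Add(Rational(-1, 7), Rational(1, 3))))) = Add(3, Add(-10, Mul(-1, Rational(4, 21)))) = Add(3, Add(-10, Rational(-4, 21))) = Add(3, Rational(-214, 21)) = Rational(-151, 21) ≈ -7.1905)
Pow(Add(-2001, b), Rational(1, 2)) = Pow(Add(-2001, Rational(-151, 21)), Rational(1, 2)) = Pow(Rational(-42172, 21), Rational(1, 2)) = Mul(Rational(2, 21), I, Pow(221403, Rational(1, 2)))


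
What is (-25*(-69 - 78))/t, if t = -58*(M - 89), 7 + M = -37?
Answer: 525/1102 ≈ 0.47641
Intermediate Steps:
M = -44 (M = -7 - 37 = -44)
t = 7714 (t = -58*(-44 - 89) = -58*(-133) = 7714)
(-25*(-69 - 78))/t = -25*(-69 - 78)/7714 = -25*(-147)*(1/7714) = 3675*(1/7714) = 525/1102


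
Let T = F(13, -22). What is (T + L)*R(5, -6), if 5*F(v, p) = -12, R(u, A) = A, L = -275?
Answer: 8322/5 ≈ 1664.4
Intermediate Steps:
F(v, p) = -12/5 (F(v, p) = (1/5)*(-12) = -12/5)
T = -12/5 ≈ -2.4000
(T + L)*R(5, -6) = (-12/5 - 275)*(-6) = -1387/5*(-6) = 8322/5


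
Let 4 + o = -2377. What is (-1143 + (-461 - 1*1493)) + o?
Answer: -5478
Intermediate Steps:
o = -2381 (o = -4 - 2377 = -2381)
(-1143 + (-461 - 1*1493)) + o = (-1143 + (-461 - 1*1493)) - 2381 = (-1143 + (-461 - 1493)) - 2381 = (-1143 - 1954) - 2381 = -3097 - 2381 = -5478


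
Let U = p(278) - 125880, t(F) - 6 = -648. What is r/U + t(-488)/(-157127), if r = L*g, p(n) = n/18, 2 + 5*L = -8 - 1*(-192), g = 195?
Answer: -716180124/13691575399 ≈ -0.052308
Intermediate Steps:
t(F) = -642 (t(F) = 6 - 648 = -642)
L = 182/5 (L = -2/5 + (-8 - 1*(-192))/5 = -2/5 + (-8 + 192)/5 = -2/5 + (1/5)*184 = -2/5 + 184/5 = 182/5 ≈ 36.400)
p(n) = n/18 (p(n) = n*(1/18) = n/18)
U = -1132781/9 (U = (1/18)*278 - 125880 = 139/9 - 125880 = -1132781/9 ≈ -1.2586e+5)
r = 7098 (r = (182/5)*195 = 7098)
r/U + t(-488)/(-157127) = 7098/(-1132781/9) - 642/(-157127) = 7098*(-9/1132781) - 642*(-1/157127) = -4914/87137 + 642/157127 = -716180124/13691575399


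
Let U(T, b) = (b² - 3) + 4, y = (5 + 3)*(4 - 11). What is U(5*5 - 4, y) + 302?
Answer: 3439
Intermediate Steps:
y = -56 (y = 8*(-7) = -56)
U(T, b) = 1 + b² (U(T, b) = (-3 + b²) + 4 = 1 + b²)
U(5*5 - 4, y) + 302 = (1 + (-56)²) + 302 = (1 + 3136) + 302 = 3137 + 302 = 3439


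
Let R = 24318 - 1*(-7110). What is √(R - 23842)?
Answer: √7586 ≈ 87.098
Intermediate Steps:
R = 31428 (R = 24318 + 7110 = 31428)
√(R - 23842) = √(31428 - 23842) = √7586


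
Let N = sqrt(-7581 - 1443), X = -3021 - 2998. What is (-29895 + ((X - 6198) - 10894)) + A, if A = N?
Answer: -53006 + 8*I*sqrt(141) ≈ -53006.0 + 94.995*I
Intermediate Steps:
X = -6019
N = 8*I*sqrt(141) (N = sqrt(-9024) = 8*I*sqrt(141) ≈ 94.995*I)
A = 8*I*sqrt(141) ≈ 94.995*I
(-29895 + ((X - 6198) - 10894)) + A = (-29895 + ((-6019 - 6198) - 10894)) + 8*I*sqrt(141) = (-29895 + (-12217 - 10894)) + 8*I*sqrt(141) = (-29895 - 23111) + 8*I*sqrt(141) = -53006 + 8*I*sqrt(141)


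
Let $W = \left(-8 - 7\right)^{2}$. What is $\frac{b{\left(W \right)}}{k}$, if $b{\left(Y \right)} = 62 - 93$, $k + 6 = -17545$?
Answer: $\frac{31}{17551} \approx 0.0017663$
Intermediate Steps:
$k = -17551$ ($k = -6 - 17545 = -17551$)
$W = 225$ ($W = \left(-15\right)^{2} = 225$)
$b{\left(Y \right)} = -31$ ($b{\left(Y \right)} = 62 - 93 = -31$)
$\frac{b{\left(W \right)}}{k} = - \frac{31}{-17551} = \left(-31\right) \left(- \frac{1}{17551}\right) = \frac{31}{17551}$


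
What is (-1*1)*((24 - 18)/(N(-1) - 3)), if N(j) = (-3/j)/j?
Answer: 1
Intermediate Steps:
N(j) = -3/j²
(-1*1)*((24 - 18)/(N(-1) - 3)) = (-1*1)*((24 - 18)/(-3/(-1)² - 3)) = -6/(-3*1 - 3) = -6/(-3 - 3) = -6/(-6) = -6*(-1)/6 = -1*(-1) = 1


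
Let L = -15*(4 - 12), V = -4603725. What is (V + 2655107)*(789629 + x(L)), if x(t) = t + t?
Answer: -1539152951042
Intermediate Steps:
L = 120 (L = -15*(-8) = 120)
x(t) = 2*t
(V + 2655107)*(789629 + x(L)) = (-4603725 + 2655107)*(789629 + 2*120) = -1948618*(789629 + 240) = -1948618*789869 = -1539152951042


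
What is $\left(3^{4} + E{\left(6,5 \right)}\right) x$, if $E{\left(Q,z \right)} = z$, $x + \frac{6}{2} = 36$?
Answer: $2838$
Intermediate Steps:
$x = 33$ ($x = -3 + 36 = 33$)
$\left(3^{4} + E{\left(6,5 \right)}\right) x = \left(3^{4} + 5\right) 33 = \left(81 + 5\right) 33 = 86 \cdot 33 = 2838$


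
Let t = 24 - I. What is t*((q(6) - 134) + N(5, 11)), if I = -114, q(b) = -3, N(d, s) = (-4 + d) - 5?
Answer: -19458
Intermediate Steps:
N(d, s) = -9 + d
t = 138 (t = 24 - 1*(-114) = 24 + 114 = 138)
t*((q(6) - 134) + N(5, 11)) = 138*((-3 - 134) + (-9 + 5)) = 138*(-137 - 4) = 138*(-141) = -19458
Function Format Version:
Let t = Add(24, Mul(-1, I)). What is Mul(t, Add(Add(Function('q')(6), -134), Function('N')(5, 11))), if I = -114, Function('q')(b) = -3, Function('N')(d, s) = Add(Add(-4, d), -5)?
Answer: -19458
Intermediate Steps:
Function('N')(d, s) = Add(-9, d)
t = 138 (t = Add(24, Mul(-1, -114)) = Add(24, 114) = 138)
Mul(t, Add(Add(Function('q')(6), -134), Function('N')(5, 11))) = Mul(138, Add(Add(-3, -134), Add(-9, 5))) = Mul(138, Add(-137, -4)) = Mul(138, -141) = -19458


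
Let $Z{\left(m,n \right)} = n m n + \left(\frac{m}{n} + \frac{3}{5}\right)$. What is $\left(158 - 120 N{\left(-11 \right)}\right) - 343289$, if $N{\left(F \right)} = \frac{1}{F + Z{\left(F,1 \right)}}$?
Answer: $- \frac{9264437}{27} \approx -3.4313 \cdot 10^{5}$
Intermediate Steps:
$Z{\left(m,n \right)} = \frac{3}{5} + \frac{m}{n} + m n^{2}$ ($Z{\left(m,n \right)} = m n n + \left(\frac{m}{n} + 3 \cdot \frac{1}{5}\right) = m n^{2} + \left(\frac{m}{n} + \frac{3}{5}\right) = m n^{2} + \left(\frac{3}{5} + \frac{m}{n}\right) = \frac{3}{5} + \frac{m}{n} + m n^{2}$)
$N{\left(F \right)} = \frac{1}{\frac{3}{5} + 3 F}$ ($N{\left(F \right)} = \frac{1}{F + \left(\frac{3}{5} + \frac{F}{1} + F 1^{2}\right)} = \frac{1}{F + \left(\frac{3}{5} + F 1 + F 1\right)} = \frac{1}{F + \left(\frac{3}{5} + F + F\right)} = \frac{1}{F + \left(\frac{3}{5} + 2 F\right)} = \frac{1}{\frac{3}{5} + 3 F}$)
$\left(158 - 120 N{\left(-11 \right)}\right) - 343289 = \left(158 - 120 \frac{5}{3 \left(1 + 5 \left(-11\right)\right)}\right) - 343289 = \left(158 - 120 \frac{5}{3 \left(1 - 55\right)}\right) - 343289 = \left(158 - 120 \frac{5}{3 \left(-54\right)}\right) - 343289 = \left(158 - 120 \cdot \frac{5}{3} \left(- \frac{1}{54}\right)\right) - 343289 = \left(158 - - \frac{100}{27}\right) - 343289 = \left(158 + \frac{100}{27}\right) - 343289 = \frac{4366}{27} - 343289 = - \frac{9264437}{27}$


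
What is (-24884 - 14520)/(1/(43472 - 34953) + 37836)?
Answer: -335682676/322324885 ≈ -1.0414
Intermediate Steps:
(-24884 - 14520)/(1/(43472 - 34953) + 37836) = -39404/(1/8519 + 37836) = -39404/322324885/8519 = -39404*8519/322324885 = -335682676/322324885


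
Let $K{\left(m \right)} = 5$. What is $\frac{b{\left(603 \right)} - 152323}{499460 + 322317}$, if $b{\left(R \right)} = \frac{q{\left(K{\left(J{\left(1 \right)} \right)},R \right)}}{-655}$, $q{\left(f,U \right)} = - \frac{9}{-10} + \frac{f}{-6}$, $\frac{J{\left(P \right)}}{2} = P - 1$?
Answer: $- \frac{1496573476}{8073959025} \approx -0.18536$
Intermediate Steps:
$J{\left(P \right)} = -2 + 2 P$ ($J{\left(P \right)} = 2 \left(P - 1\right) = 2 \left(-1 + P\right) = -2 + 2 P$)
$q{\left(f,U \right)} = \frac{9}{10} - \frac{f}{6}$ ($q{\left(f,U \right)} = \left(-9\right) \left(- \frac{1}{10}\right) + f \left(- \frac{1}{6}\right) = \frac{9}{10} - \frac{f}{6}$)
$b{\left(R \right)} = - \frac{1}{9825}$ ($b{\left(R \right)} = \frac{\frac{9}{10} - \frac{5}{6}}{-655} = \left(\frac{9}{10} - \frac{5}{6}\right) \left(- \frac{1}{655}\right) = \frac{1}{15} \left(- \frac{1}{655}\right) = - \frac{1}{9825}$)
$\frac{b{\left(603 \right)} - 152323}{499460 + 322317} = \frac{- \frac{1}{9825} - 152323}{499460 + 322317} = - \frac{1496573476}{9825 \cdot 821777} = \left(- \frac{1496573476}{9825}\right) \frac{1}{821777} = - \frac{1496573476}{8073959025}$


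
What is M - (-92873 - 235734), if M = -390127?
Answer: -61520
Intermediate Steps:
M - (-92873 - 235734) = -390127 - (-92873 - 235734) = -390127 - 1*(-328607) = -390127 + 328607 = -61520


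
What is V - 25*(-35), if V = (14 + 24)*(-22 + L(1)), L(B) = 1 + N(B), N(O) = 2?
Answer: 153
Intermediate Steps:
L(B) = 3 (L(B) = 1 + 2 = 3)
V = -722 (V = (14 + 24)*(-22 + 3) = 38*(-19) = -722)
V - 25*(-35) = -722 - 25*(-35) = -722 + 875 = 153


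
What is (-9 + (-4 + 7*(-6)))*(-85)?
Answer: 4675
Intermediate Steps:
(-9 + (-4 + 7*(-6)))*(-85) = (-9 + (-4 - 42))*(-85) = (-9 - 46)*(-85) = -55*(-85) = 4675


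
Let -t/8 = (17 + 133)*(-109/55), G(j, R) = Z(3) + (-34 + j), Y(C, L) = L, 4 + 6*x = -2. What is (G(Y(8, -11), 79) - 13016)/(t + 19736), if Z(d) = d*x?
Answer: -17963/30407 ≈ -0.59075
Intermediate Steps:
x = -1 (x = -2/3 + (1/6)*(-2) = -2/3 - 1/3 = -1)
Z(d) = -d (Z(d) = d*(-1) = -d)
G(j, R) = -37 + j (G(j, R) = -1*3 + (-34 + j) = -3 + (-34 + j) = -37 + j)
t = 26160/11 (t = -8*(17 + 133)*(-109/55) = -1200*(-109*1/55) = -1200*(-109)/55 = -8*(-3270/11) = 26160/11 ≈ 2378.2)
(G(Y(8, -11), 79) - 13016)/(t + 19736) = ((-37 - 11) - 13016)/(26160/11 + 19736) = (-48 - 13016)/(243256/11) = -13064*11/243256 = -17963/30407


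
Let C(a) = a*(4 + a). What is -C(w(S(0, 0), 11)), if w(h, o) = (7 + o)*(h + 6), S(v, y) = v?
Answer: -12096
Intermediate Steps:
w(h, o) = (6 + h)*(7 + o) (w(h, o) = (7 + o)*(6 + h) = (6 + h)*(7 + o))
-C(w(S(0, 0), 11)) = -(42 + 6*11 + 7*0 + 0*11)*(4 + (42 + 6*11 + 7*0 + 0*11)) = -(42 + 66 + 0 + 0)*(4 + (42 + 66 + 0 + 0)) = -108*(4 + 108) = -108*112 = -1*12096 = -12096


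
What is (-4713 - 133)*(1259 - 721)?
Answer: -2607148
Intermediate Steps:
(-4713 - 133)*(1259 - 721) = -4846*538 = -2607148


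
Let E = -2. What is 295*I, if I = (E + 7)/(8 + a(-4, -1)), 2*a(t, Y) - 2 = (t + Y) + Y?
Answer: 1475/6 ≈ 245.83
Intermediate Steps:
a(t, Y) = 1 + Y + t/2 (a(t, Y) = 1 + ((t + Y) + Y)/2 = 1 + ((Y + t) + Y)/2 = 1 + (t + 2*Y)/2 = 1 + (Y + t/2) = 1 + Y + t/2)
I = ⅚ (I = (-2 + 7)/(8 + (1 - 1 + (½)*(-4))) = 5/(8 + (1 - 1 - 2)) = 5/(8 - 2) = 5/6 = 5*(⅙) = ⅚ ≈ 0.83333)
295*I = 295*(⅚) = 1475/6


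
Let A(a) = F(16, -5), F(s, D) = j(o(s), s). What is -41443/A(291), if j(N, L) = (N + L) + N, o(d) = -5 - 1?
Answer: -41443/4 ≈ -10361.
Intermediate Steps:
o(d) = -6
j(N, L) = L + 2*N (j(N, L) = (L + N) + N = L + 2*N)
F(s, D) = -12 + s (F(s, D) = s + 2*(-6) = s - 12 = -12 + s)
A(a) = 4 (A(a) = -12 + 16 = 4)
-41443/A(291) = -41443/4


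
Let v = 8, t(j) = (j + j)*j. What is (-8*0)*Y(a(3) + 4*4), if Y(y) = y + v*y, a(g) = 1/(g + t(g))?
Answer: 0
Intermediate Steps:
t(j) = 2*j² (t(j) = (2*j)*j = 2*j²)
a(g) = 1/(g + 2*g²)
Y(y) = 9*y (Y(y) = y + 8*y = 9*y)
(-8*0)*Y(a(3) + 4*4) = (-8*0)*(9*(1/(3*(1 + 2*3)) + 4*4)) = 0*(9*(1/(3*(1 + 6)) + 16)) = 0*(9*((⅓)/7 + 16)) = 0*(9*((⅓)*(⅐) + 16)) = 0*(9*(1/21 + 16)) = 0*(9*(337/21)) = 0*(1011/7) = 0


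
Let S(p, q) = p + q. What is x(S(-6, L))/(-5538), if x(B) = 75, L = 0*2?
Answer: -25/1846 ≈ -0.013543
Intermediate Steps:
L = 0
x(S(-6, L))/(-5538) = 75/(-5538) = 75*(-1/5538) = -25/1846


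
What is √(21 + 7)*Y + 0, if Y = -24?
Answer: -48*√7 ≈ -127.00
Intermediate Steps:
√(21 + 7)*Y + 0 = √(21 + 7)*(-24) + 0 = √28*(-24) + 0 = (2*√7)*(-24) + 0 = -48*√7 + 0 = -48*√7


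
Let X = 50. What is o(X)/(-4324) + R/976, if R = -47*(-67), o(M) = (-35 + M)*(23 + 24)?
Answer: 68767/22448 ≈ 3.0634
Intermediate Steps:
o(M) = -1645 + 47*M (o(M) = (-35 + M)*47 = -1645 + 47*M)
R = 3149
o(X)/(-4324) + R/976 = (-1645 + 47*50)/(-4324) + 3149/976 = (-1645 + 2350)*(-1/4324) + 3149*(1/976) = 705*(-1/4324) + 3149/976 = -15/92 + 3149/976 = 68767/22448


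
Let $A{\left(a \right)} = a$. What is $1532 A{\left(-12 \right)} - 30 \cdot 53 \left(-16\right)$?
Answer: $7056$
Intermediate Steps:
$1532 A{\left(-12 \right)} - 30 \cdot 53 \left(-16\right) = 1532 \left(-12\right) - 30 \cdot 53 \left(-16\right) = -18384 - 1590 \left(-16\right) = -18384 - -25440 = -18384 + 25440 = 7056$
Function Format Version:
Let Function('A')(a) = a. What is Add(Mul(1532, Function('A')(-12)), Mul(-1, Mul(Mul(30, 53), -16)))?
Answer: 7056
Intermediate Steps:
Add(Mul(1532, Function('A')(-12)), Mul(-1, Mul(Mul(30, 53), -16))) = Add(Mul(1532, -12), Mul(-1, Mul(Mul(30, 53), -16))) = Add(-18384, Mul(-1, Mul(1590, -16))) = Add(-18384, Mul(-1, -25440)) = Add(-18384, 25440) = 7056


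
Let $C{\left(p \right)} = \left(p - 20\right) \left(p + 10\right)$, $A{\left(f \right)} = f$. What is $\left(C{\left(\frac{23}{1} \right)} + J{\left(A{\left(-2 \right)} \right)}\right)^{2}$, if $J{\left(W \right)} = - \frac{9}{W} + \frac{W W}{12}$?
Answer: $\frac{388129}{36} \approx 10781.0$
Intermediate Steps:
$J{\left(W \right)} = - \frac{9}{W} + \frac{W^{2}}{12}$ ($J{\left(W \right)} = - \frac{9}{W} + W^{2} \cdot \frac{1}{12} = - \frac{9}{W} + \frac{W^{2}}{12}$)
$C{\left(p \right)} = \left(-20 + p\right) \left(10 + p\right)$
$\left(C{\left(\frac{23}{1} \right)} + J{\left(A{\left(-2 \right)} \right)}\right)^{2} = \left(\left(-200 + \left(\frac{23}{1}\right)^{2} - 10 \cdot \frac{23}{1}\right) + \frac{-108 + \left(-2\right)^{3}}{12 \left(-2\right)}\right)^{2} = \left(\left(-200 + \left(23 \cdot 1\right)^{2} - 10 \cdot 23 \cdot 1\right) + \frac{1}{12} \left(- \frac{1}{2}\right) \left(-108 - 8\right)\right)^{2} = \left(\left(-200 + 23^{2} - 230\right) + \frac{1}{12} \left(- \frac{1}{2}\right) \left(-116\right)\right)^{2} = \left(\left(-200 + 529 - 230\right) + \frac{29}{6}\right)^{2} = \left(99 + \frac{29}{6}\right)^{2} = \left(\frac{623}{6}\right)^{2} = \frac{388129}{36}$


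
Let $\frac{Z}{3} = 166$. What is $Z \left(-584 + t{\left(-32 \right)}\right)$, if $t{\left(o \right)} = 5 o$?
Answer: $-370512$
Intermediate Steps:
$Z = 498$ ($Z = 3 \cdot 166 = 498$)
$Z \left(-584 + t{\left(-32 \right)}\right) = 498 \left(-584 + 5 \left(-32\right)\right) = 498 \left(-584 - 160\right) = 498 \left(-744\right) = -370512$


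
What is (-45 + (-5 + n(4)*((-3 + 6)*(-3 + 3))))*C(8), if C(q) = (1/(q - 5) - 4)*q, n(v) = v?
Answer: 4400/3 ≈ 1466.7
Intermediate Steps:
C(q) = q*(-4 + 1/(-5 + q)) (C(q) = (1/(-5 + q) - 4)*q = (-4 + 1/(-5 + q))*q = q*(-4 + 1/(-5 + q)))
(-45 + (-5 + n(4)*((-3 + 6)*(-3 + 3))))*C(8) = (-45 + (-5 + 4*((-3 + 6)*(-3 + 3))))*(8*(21 - 4*8)/(-5 + 8)) = (-45 + (-5 + 4*(3*0)))*(8*(21 - 32)/3) = (-45 + (-5 + 4*0))*(8*(⅓)*(-11)) = (-45 + (-5 + 0))*(-88/3) = (-45 - 5)*(-88/3) = -50*(-88/3) = 4400/3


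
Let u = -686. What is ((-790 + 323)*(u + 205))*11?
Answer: 2470897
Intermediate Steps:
((-790 + 323)*(u + 205))*11 = ((-790 + 323)*(-686 + 205))*11 = -467*(-481)*11 = 224627*11 = 2470897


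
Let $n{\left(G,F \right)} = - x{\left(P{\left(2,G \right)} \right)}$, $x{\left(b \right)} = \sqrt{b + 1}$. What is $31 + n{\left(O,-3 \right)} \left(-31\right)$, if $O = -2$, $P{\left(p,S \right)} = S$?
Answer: $31 + 31 i \approx 31.0 + 31.0 i$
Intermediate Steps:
$x{\left(b \right)} = \sqrt{1 + b}$
$n{\left(G,F \right)} = - \sqrt{1 + G}$
$31 + n{\left(O,-3 \right)} \left(-31\right) = 31 + - \sqrt{1 - 2} \left(-31\right) = 31 + - \sqrt{-1} \left(-31\right) = 31 + - i \left(-31\right) = 31 + 31 i$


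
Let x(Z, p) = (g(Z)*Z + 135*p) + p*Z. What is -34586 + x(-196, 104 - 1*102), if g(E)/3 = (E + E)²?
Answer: -90389140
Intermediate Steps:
g(E) = 12*E² (g(E) = 3*(E + E)² = 3*(2*E)² = 3*(4*E²) = 12*E²)
x(Z, p) = 12*Z³ + 135*p + Z*p (x(Z, p) = ((12*Z²)*Z + 135*p) + p*Z = (12*Z³ + 135*p) + Z*p = 12*Z³ + 135*p + Z*p)
-34586 + x(-196, 104 - 1*102) = -34586 + (12*(-196)³ + 135*(104 - 1*102) - 196*(104 - 1*102)) = -34586 + (12*(-7529536) + 135*(104 - 102) - 196*(104 - 102)) = -34586 + (-90354432 + 135*2 - 196*2) = -34586 + (-90354432 + 270 - 392) = -34586 - 90354554 = -90389140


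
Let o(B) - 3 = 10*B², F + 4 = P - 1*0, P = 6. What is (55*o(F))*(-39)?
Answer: -92235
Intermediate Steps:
F = 2 (F = -4 + (6 - 1*0) = -4 + (6 + 0) = -4 + 6 = 2)
o(B) = 3 + 10*B²
(55*o(F))*(-39) = (55*(3 + 10*2²))*(-39) = (55*(3 + 10*4))*(-39) = (55*(3 + 40))*(-39) = (55*43)*(-39) = 2365*(-39) = -92235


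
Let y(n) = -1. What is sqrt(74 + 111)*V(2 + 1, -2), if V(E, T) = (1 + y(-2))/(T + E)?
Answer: 0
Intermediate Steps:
V(E, T) = 0 (V(E, T) = (1 - 1)/(T + E) = 0/(E + T) = 0)
sqrt(74 + 111)*V(2 + 1, -2) = sqrt(74 + 111)*0 = sqrt(185)*0 = 0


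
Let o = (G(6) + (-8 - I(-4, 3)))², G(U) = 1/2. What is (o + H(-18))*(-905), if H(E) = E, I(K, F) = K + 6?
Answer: -261545/4 ≈ -65386.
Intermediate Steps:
I(K, F) = 6 + K
G(U) = ½
o = 361/4 (o = (½ + (-8 - (6 - 4)))² = (½ + (-8 - 1*2))² = (½ + (-8 - 2))² = (½ - 10)² = (-19/2)² = 361/4 ≈ 90.250)
(o + H(-18))*(-905) = (361/4 - 18)*(-905) = (289/4)*(-905) = -261545/4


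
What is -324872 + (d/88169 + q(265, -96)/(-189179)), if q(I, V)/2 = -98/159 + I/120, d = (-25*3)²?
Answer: -1148780085487317439/3536101329212 ≈ -3.2487e+5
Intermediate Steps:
d = 5625 (d = (-75)² = 5625)
q(I, V) = -196/159 + I/60 (q(I, V) = 2*(-98/159 + I/120) = -196/159 + I/60)
-324872 + (d/88169 + q(265, -96)/(-189179)) = -324872 + (5625/88169 + (-196/159 + (1/60)*265)/(-189179)) = -324872 + (5625*(1/88169) + (-196/159 + 53/12)*(-1/189179)) = -324872 + (5625/88169 + (675/212)*(-1/189179)) = -324872 + (5625/88169 - 675/40105948) = -324872 + 225536443425/3536101329212 = -1148780085487317439/3536101329212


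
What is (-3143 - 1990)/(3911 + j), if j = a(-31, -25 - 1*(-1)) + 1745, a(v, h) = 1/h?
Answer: -123192/135743 ≈ -0.90754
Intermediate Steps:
j = 41879/24 (j = 1/(-25 - 1*(-1)) + 1745 = 1/(-25 + 1) + 1745 = 1/(-24) + 1745 = -1/24 + 1745 = 41879/24 ≈ 1745.0)
(-3143 - 1990)/(3911 + j) = (-3143 - 1990)/(3911 + 41879/24) = -5133/135743/24 = -5133*24/135743 = -123192/135743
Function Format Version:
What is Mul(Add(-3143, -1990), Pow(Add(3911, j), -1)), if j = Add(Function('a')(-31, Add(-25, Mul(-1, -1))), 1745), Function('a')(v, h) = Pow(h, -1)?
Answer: Rational(-123192, 135743) ≈ -0.90754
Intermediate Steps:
j = Rational(41879, 24) (j = Add(Pow(Add(-25, Mul(-1, -1)), -1), 1745) = Add(Pow(Add(-25, 1), -1), 1745) = Add(Pow(-24, -1), 1745) = Add(Rational(-1, 24), 1745) = Rational(41879, 24) ≈ 1745.0)
Mul(Add(-3143, -1990), Pow(Add(3911, j), -1)) = Mul(Add(-3143, -1990), Pow(Add(3911, Rational(41879, 24)), -1)) = Mul(-5133, Pow(Rational(135743, 24), -1)) = Mul(-5133, Rational(24, 135743)) = Rational(-123192, 135743)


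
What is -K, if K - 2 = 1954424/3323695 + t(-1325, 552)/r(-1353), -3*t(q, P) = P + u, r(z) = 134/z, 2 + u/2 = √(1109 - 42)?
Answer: -411298607468/222687565 - 451*√1067/67 ≈ -2066.9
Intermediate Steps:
u = -4 + 2*√1067 (u = -4 + 2*√(1109 - 42) = -4 + 2*√1067 ≈ 61.330)
t(q, P) = 4/3 - 2*√1067/3 - P/3 (t(q, P) = -(P + (-4 + 2*√1067))/3 = -(-4 + P + 2*√1067)/3 = 4/3 - 2*√1067/3 - P/3)
K = 411298607468/222687565 + 451*√1067/67 (K = 2 + (1954424/3323695 + (4/3 - 2*√1067/3 - ⅓*552)/((134/(-1353)))) = 2 + (1954424*(1/3323695) + (4/3 - 2*√1067/3 - 184)/((134*(-1/1353)))) = 2 + (1954424/3323695 + (-548/3 - 2*√1067/3)/(-134/1353)) = 2 + (1954424/3323695 + (-548/3 - 2*√1067/3)*(-1353/134)) = 2 + (1954424/3323695 + (123574/67 + 451*√1067/67)) = 2 + (410853232338/222687565 + 451*√1067/67) = 411298607468/222687565 + 451*√1067/67 ≈ 2066.9)
-K = -(411298607468/222687565 + 451*√1067/67) = -411298607468/222687565 - 451*√1067/67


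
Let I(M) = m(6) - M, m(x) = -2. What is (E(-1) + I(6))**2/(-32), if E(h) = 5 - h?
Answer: -1/8 ≈ -0.12500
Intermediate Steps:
I(M) = -2 - M
(E(-1) + I(6))**2/(-32) = ((5 - 1*(-1)) + (-2 - 1*6))**2/(-32) = -((5 + 1) + (-2 - 6))**2/32 = -(6 - 8)**2/32 = -1/32*(-2)**2 = -1/32*4 = -1/8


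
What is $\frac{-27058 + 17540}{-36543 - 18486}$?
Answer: $\frac{9518}{55029} \approx 0.17296$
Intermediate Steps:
$\frac{-27058 + 17540}{-36543 - 18486} = - \frac{9518}{-55029} = \left(-9518\right) \left(- \frac{1}{55029}\right) = \frac{9518}{55029}$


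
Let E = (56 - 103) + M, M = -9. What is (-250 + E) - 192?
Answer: -498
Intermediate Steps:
E = -56 (E = (56 - 103) - 9 = -47 - 9 = -56)
(-250 + E) - 192 = (-250 - 56) - 192 = -306 - 192 = -498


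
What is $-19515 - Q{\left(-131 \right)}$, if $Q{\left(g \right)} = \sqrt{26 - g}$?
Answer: $-19515 - \sqrt{157} \approx -19528.0$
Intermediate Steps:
$-19515 - Q{\left(-131 \right)} = -19515 - \sqrt{26 - -131} = -19515 - \sqrt{26 + 131} = -19515 - \sqrt{157}$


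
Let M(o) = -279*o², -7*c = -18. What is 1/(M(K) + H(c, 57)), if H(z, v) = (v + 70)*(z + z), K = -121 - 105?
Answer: -7/99746856 ≈ -7.0178e-8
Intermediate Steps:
c = 18/7 (c = -⅐*(-18) = 18/7 ≈ 2.5714)
K = -226
H(z, v) = 2*z*(70 + v) (H(z, v) = (70 + v)*(2*z) = 2*z*(70 + v))
1/(M(K) + H(c, 57)) = 1/(-279*(-226)² + 2*(18/7)*(70 + 57)) = 1/(-279*51076 + 2*(18/7)*127) = 1/(-14250204 + 4572/7) = 1/(-99746856/7) = -7/99746856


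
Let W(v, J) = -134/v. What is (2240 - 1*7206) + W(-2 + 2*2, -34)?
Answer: -5033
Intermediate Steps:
(2240 - 1*7206) + W(-2 + 2*2, -34) = (2240 - 1*7206) - 134/(-2 + 2*2) = (2240 - 7206) - 134/(-2 + 4) = -4966 - 134/2 = -4966 - 134*½ = -4966 - 67 = -5033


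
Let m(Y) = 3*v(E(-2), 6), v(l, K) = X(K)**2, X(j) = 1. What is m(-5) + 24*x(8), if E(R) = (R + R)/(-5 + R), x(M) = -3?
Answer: -69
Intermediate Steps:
E(R) = 2*R/(-5 + R) (E(R) = (2*R)/(-5 + R) = 2*R/(-5 + R))
v(l, K) = 1 (v(l, K) = 1**2 = 1)
m(Y) = 3 (m(Y) = 3*1 = 3)
m(-5) + 24*x(8) = 3 + 24*(-3) = 3 - 72 = -69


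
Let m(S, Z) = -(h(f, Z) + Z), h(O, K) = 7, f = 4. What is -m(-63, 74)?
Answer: 81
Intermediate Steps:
m(S, Z) = -7 - Z (m(S, Z) = -(7 + Z) = -7 - Z)
-m(-63, 74) = -(-7 - 1*74) = -(-7 - 74) = -1*(-81) = 81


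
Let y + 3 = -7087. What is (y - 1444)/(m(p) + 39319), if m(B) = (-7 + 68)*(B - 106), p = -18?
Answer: -8534/31755 ≈ -0.26874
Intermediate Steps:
y = -7090 (y = -3 - 7087 = -7090)
m(B) = -6466 + 61*B (m(B) = 61*(-106 + B) = -6466 + 61*B)
(y - 1444)/(m(p) + 39319) = (-7090 - 1444)/((-6466 + 61*(-18)) + 39319) = -8534/((-6466 - 1098) + 39319) = -8534/(-7564 + 39319) = -8534/31755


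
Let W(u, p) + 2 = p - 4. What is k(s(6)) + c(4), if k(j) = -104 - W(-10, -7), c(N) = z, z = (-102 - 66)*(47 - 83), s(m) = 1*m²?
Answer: 5957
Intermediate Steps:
W(u, p) = -6 + p (W(u, p) = -2 + (p - 4) = -2 + (-4 + p) = -6 + p)
s(m) = m²
z = 6048 (z = -168*(-36) = 6048)
c(N) = 6048
k(j) = -91 (k(j) = -104 - (-6 - 7) = -104 - 1*(-13) = -104 + 13 = -91)
k(s(6)) + c(4) = -91 + 6048 = 5957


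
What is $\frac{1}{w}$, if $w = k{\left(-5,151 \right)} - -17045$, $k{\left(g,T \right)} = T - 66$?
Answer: $\frac{1}{17130} \approx 5.8377 \cdot 10^{-5}$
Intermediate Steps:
$k{\left(g,T \right)} = -66 + T$ ($k{\left(g,T \right)} = T - 66 = -66 + T$)
$w = 17130$ ($w = \left(-66 + 151\right) - -17045 = 85 + 17045 = 17130$)
$\frac{1}{w} = \frac{1}{17130}$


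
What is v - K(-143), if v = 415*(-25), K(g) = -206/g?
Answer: -1483831/143 ≈ -10376.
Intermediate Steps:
v = -10375
v - K(-143) = -10375 - (-206)/(-143) = -10375 - (-206)*(-1)/143 = -10375 - 1*206/143 = -10375 - 206/143 = -1483831/143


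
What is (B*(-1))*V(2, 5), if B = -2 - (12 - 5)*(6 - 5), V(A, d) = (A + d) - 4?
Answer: 27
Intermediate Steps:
V(A, d) = -4 + A + d
B = -9 (B = -2 - 7 = -9)
(B*(-1))*V(2, 5) = (-9*(-1))*(-4 + 2 + 5) = 9*3 = 27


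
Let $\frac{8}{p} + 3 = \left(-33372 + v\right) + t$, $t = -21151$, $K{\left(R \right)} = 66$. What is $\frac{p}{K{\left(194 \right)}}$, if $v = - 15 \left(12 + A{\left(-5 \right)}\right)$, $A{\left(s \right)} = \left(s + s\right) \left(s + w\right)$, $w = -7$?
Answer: $- \frac{2}{932349} \approx -2.1451 \cdot 10^{-6}$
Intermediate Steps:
$A{\left(s \right)} = 2 s \left(-7 + s\right)$ ($A{\left(s \right)} = \left(s + s\right) \left(s - 7\right) = 2 s \left(-7 + s\right)$)
$v = -1980$ ($v = - 15 \left(12 + 2 \left(-5\right) \left(-7 - 5\right)\right) = - 15 \left(12 + 2 \left(-5\right) \left(-12\right)\right) = - 15 \left(12 + 120\right) = \left(-15\right) 132 = -1980$)
$p = - \frac{4}{28253}$ ($p = \frac{8}{-3 - 56503} = \frac{8}{-56506} = 8 \left(- \frac{1}{56506}\right) = - \frac{4}{28253} \approx -0.00014158$)
$\frac{p}{K{\left(194 \right)}} = - \frac{4}{28253 \cdot 66} = \left(- \frac{4}{28253}\right) \frac{1}{66} = - \frac{2}{932349}$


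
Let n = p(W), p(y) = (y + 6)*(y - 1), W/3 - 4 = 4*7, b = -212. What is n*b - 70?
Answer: -2054350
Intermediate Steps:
W = 96 (W = 12 + 3*(4*7) = 12 + 3*28 = 12 + 84 = 96)
p(y) = (-1 + y)*(6 + y) (p(y) = (6 + y)*(-1 + y) = (-1 + y)*(6 + y))
n = 9690 (n = -6 + 96**2 + 5*96 = -6 + 9216 + 480 = 9690)
n*b - 70 = 9690*(-212) - 70 = -2054280 - 70 = -2054350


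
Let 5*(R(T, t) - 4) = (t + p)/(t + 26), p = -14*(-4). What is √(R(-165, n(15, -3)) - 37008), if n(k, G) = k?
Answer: 3*I*√172786505/205 ≈ 192.36*I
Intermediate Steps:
p = 56
R(T, t) = 4 + (56 + t)/(5*(26 + t)) (R(T, t) = 4 + ((t + 56)/(t + 26))/5 = 4 + ((56 + t)/(26 + t))/5 = 4 + (56 + t)/(5*(26 + t)))
√(R(-165, n(15, -3)) - 37008) = √(3*(192 + 7*15)/(5*(26 + 15)) - 37008) = √((⅗)*(192 + 105)/41 - 37008) = √((⅗)*(1/41)*297 - 37008) = √(891/205 - 37008) = √(-7585749/205) = 3*I*√172786505/205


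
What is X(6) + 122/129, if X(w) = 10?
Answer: 1412/129 ≈ 10.946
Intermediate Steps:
X(6) + 122/129 = 10 + 122/129 = 1412/129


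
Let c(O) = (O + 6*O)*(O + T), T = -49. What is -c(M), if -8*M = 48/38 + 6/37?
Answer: -484979523/7907344 ≈ -61.333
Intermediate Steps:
M = -501/2812 (M = -(48/38 + 6/37)/8 = -(48*(1/38) + 6*(1/37))/8 = -(24/19 + 6/37)/8 = -⅛*1002/703 = -501/2812 ≈ -0.17816)
c(O) = 7*O*(-49 + O) (c(O) = (O + 6*O)*(O - 49) = (7*O)*(-49 + O) = 7*O*(-49 + O))
-c(M) = -7*(-501)*(-49 - 501/2812)/2812 = -7*(-501)*(-138289)/(2812*2812) = -1*484979523/7907344 = -484979523/7907344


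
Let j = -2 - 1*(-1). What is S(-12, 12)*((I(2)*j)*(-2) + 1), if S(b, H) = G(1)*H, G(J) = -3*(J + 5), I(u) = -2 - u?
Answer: 1512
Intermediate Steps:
j = -1 (j = -2 + 1 = -1)
G(J) = -15 - 3*J (G(J) = -3*(5 + J) = -15 - 3*J)
S(b, H) = -18*H (S(b, H) = (-15 - 3*1)*H = (-15 - 3)*H = -18*H)
S(-12, 12)*((I(2)*j)*(-2) + 1) = (-18*12)*(((-2 - 1*2)*(-1))*(-2) + 1) = -216*(((-2 - 2)*(-1))*(-2) + 1) = -216*(-4*(-1)*(-2) + 1) = -216*(4*(-2) + 1) = -216*(-8 + 1) = -216*(-7) = 1512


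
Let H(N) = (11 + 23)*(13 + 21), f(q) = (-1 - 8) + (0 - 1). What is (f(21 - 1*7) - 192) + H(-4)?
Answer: 954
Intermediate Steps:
f(q) = -10 (f(q) = -9 - 1 = -10)
H(N) = 1156 (H(N) = 34*34 = 1156)
(f(21 - 1*7) - 192) + H(-4) = (-10 - 192) + 1156 = -202 + 1156 = 954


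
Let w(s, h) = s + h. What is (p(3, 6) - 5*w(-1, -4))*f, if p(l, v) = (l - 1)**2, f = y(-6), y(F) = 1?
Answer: 29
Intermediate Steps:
f = 1
p(l, v) = (-1 + l)**2
w(s, h) = h + s
(p(3, 6) - 5*w(-1, -4))*f = ((-1 + 3)**2 - 5*(-4 - 1))*1 = (2**2 - 5*(-5))*1 = (4 + 25)*1 = 29*1 = 29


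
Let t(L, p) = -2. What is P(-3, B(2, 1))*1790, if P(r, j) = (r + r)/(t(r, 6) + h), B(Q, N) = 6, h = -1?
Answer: 3580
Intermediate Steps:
P(r, j) = -2*r/3 (P(r, j) = (r + r)/(-2 - 1) = (2*r)/(-3) = (2*r)*(-⅓) = -2*r/3)
P(-3, B(2, 1))*1790 = -⅔*(-3)*1790 = 2*1790 = 3580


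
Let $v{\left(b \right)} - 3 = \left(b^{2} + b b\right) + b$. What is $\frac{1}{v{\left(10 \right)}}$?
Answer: $\frac{1}{213} \approx 0.0046948$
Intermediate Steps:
$v{\left(b \right)} = 3 + b + 2 b^{2}$ ($v{\left(b \right)} = 3 + \left(\left(b^{2} + b b\right) + b\right) = 3 + \left(\left(b^{2} + b^{2}\right) + b\right) = 3 + \left(2 b^{2} + b\right) = 3 + \left(b + 2 b^{2}\right) = 3 + b + 2 b^{2}$)
$\frac{1}{v{\left(10 \right)}} = \frac{1}{3 + 10 + 2 \cdot 10^{2}} = \frac{1}{3 + 10 + 2 \cdot 100} = \frac{1}{3 + 10 + 200} = \frac{1}{213}$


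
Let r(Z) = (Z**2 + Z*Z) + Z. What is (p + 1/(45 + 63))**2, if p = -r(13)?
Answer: 1436940649/11664 ≈ 1.2319e+5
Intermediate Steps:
r(Z) = Z + 2*Z**2 (r(Z) = (Z**2 + Z**2) + Z = 2*Z**2 + Z = Z + 2*Z**2)
p = -351 (p = -13*(1 + 2*13) = -13*(1 + 26) = -13*27 = -1*351 = -351)
(p + 1/(45 + 63))**2 = (-351 + 1/(45 + 63))**2 = (-351 + 1/108)**2 = (-37907/108)**2 = 1436940649/11664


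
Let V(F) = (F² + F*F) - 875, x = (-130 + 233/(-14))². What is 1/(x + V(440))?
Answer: 196/79934509 ≈ 2.4520e-6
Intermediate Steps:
x = 4214809/196 (x = (-130 + 233*(-1/14))² = (-130 - 233/14)² = (-2053/14)² = 4214809/196 ≈ 21504.)
V(F) = -875 + 2*F² (V(F) = (F² + F²) - 875 = 2*F² - 875 = -875 + 2*F²)
1/(x + V(440)) = 1/(4214809/196 + (-875 + 2*440²)) = 1/(4214809/196 + (-875 + 2*193600)) = 1/(4214809/196 + (-875 + 387200)) = 1/(4214809/196 + 386325) = 1/(79934509/196) = 196/79934509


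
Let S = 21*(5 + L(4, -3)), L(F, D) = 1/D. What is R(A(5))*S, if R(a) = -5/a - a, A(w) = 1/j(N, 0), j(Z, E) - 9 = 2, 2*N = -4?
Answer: -59388/11 ≈ -5398.9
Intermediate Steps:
N = -2 (N = (½)*(-4) = -2)
j(Z, E) = 11 (j(Z, E) = 9 + 2 = 11)
A(w) = 1/11
S = 98 (S = 21*(5 + 1/(-3)) = 21*(5 - ⅓) = 21*(14/3) = 98)
R(a) = -a - 5/a
R(A(5))*S = (-1*1/11 - 5/1/11)*98 = (-1/11 - 5*11)*98 = (-1/11 - 55)*98 = -606/11*98 = -59388/11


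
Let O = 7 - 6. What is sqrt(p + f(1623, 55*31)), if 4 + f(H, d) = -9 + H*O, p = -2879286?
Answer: 2*I*sqrt(719419) ≈ 1696.4*I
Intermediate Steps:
O = 1
f(H, d) = -13 + H (f(H, d) = -4 + (-9 + H*1) = -4 + (-9 + H) = -13 + H)
sqrt(p + f(1623, 55*31)) = sqrt(-2879286 + (-13 + 1623)) = sqrt(-2879286 + 1610) = sqrt(-2877676) = 2*I*sqrt(719419)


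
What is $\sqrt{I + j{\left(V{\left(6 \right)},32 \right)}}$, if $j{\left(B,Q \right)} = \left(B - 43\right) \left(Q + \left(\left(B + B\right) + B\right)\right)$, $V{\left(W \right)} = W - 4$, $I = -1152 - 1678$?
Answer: $2 i \sqrt{1097} \approx 66.242 i$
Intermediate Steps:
$I = -2830$
$V{\left(W \right)} = -4 + W$ ($V{\left(W \right)} = W - 4 = -4 + W$)
$j{\left(B,Q \right)} = \left(-43 + B\right) \left(Q + 3 B\right)$ ($j{\left(B,Q \right)} = \left(-43 + B\right) \left(Q + \left(2 B + B\right)\right) = \left(-43 + B\right) \left(Q + 3 B\right)$)
$\sqrt{I + j{\left(V{\left(6 \right)},32 \right)}} = \sqrt{-2830 - \left(1376 - 3 \left(-4 + 6\right)^{2} + 129 \left(-4 + 6\right) - \left(-4 + 6\right) 32\right)} = \sqrt{-2830 + \left(\left(-129\right) 2 - 1376 + 3 \cdot 2^{2} + 2 \cdot 32\right)} = \sqrt{-2830 + \left(-258 - 1376 + 3 \cdot 4 + 64\right)} = \sqrt{-2830 + \left(-258 - 1376 + 12 + 64\right)} = \sqrt{-2830 - 1558} = \sqrt{-4388} = 2 i \sqrt{1097}$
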